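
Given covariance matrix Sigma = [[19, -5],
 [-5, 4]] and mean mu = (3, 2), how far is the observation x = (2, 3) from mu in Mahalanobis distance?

Step 1 — centre the observation: (x - mu) = (-1, 1).

Step 2 — invert Sigma. det(Sigma) = 19·4 - (-5)² = 51.
  Sigma^{-1} = (1/det) · [[d, -b], [-b, a]] = [[0.0784, 0.098],
 [0.098, 0.3725]].

Step 3 — form the quadratic (x - mu)^T · Sigma^{-1} · (x - mu):
  Sigma^{-1} · (x - mu) = (0.0196, 0.2745).
  (x - mu)^T · [Sigma^{-1} · (x - mu)] = (-1)·(0.0196) + (1)·(0.2745) = 0.2549.

Step 4 — take square root: d = √(0.2549) ≈ 0.5049.

d(x, mu) = √(0.2549) ≈ 0.5049


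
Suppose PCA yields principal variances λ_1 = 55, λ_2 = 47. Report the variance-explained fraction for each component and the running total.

Step 1 — total variance = trace(Sigma) = Σ λ_i = 55 + 47 = 102.

Step 2 — fraction explained by component i = λ_i / Σ λ:
  PC1: 55/102 = 0.5392
  PC2: 47/102 = 0.4608

Step 3 — cumulative fraction after k components = (λ_1 + ... + λ_k) / Σ λ:
  k = 1: 55/102 = 0.5392
  k = 2: (55 + 47)/102 = 102/102 = 1

Summary (fraction, with percent):

explained: PC1 0.5392 (53.92%), PC2 0.4608 (46.08%);  cumulative: 0.5392, 1


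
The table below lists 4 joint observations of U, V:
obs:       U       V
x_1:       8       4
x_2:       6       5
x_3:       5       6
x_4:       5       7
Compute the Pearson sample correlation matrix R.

Step 1 — column means:
  mean(U) = (8 + 6 + 5 + 5) / 4 = 24/4 = 6
  mean(V) = (4 + 5 + 6 + 7) / 4 = 22/4 = 5.5

Step 2 — sample variances and covariances s[i,j] = (1/(n-1)) · Σ_k (x_{k,i} - mean_i) · (x_{k,j} - mean_j), with n-1 = 3:
  s[U,U] = ((2)·(2) + (0)·(0) + (-1)·(-1) + (-1)·(-1)) / 3 = 6/3 = 2
  s[U,V] = ((2)·(-1.5) + (0)·(-0.5) + (-1)·(0.5) + (-1)·(1.5)) / 3 = -5/3 = -1.6667
  s[V,V] = ((-1.5)·(-1.5) + (-0.5)·(-0.5) + (0.5)·(0.5) + (1.5)·(1.5)) / 3 = 5/3 = 1.6667
  Sample standard deviations s_i = √(s[i,i]):
  s(U) = √(2) = 1.4142
  s(V) = √(1.6667) = 1.291

Step 3 — r_{ij} = s_{ij} / (s_i · s_j):
  r[U,U] = 1 (diagonal).
  r[U,V] = -1.6667 / (1.4142 · 1.291) = -1.6667 / 1.8257 = -0.9129
  r[V,V] = 1 (diagonal).

R is symmetric with unit diagonal. Assembling:

R = [[1, -0.9129],
 [-0.9129, 1]]


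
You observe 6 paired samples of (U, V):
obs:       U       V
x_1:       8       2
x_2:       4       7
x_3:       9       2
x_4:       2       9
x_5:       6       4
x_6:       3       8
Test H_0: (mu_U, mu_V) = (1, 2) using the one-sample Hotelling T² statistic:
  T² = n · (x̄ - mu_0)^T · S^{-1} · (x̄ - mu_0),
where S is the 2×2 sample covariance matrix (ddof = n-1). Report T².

Step 1 — sample mean vector:
  mean(U) = (8 + 4 + 9 + 2 + 6 + 3) / 6 = 32/6 = 5.3333
  mean(V) = (2 + 7 + 2 + 9 + 4 + 8) / 6 = 32/6 = 5.3333
  x̄ = (5.3333, 5.3333),  deviation x̄ - mu_0 = (5.3333, 5.3333) - (1, 2) = (4.3333, 3.3333).

Step 2 — sample covariance matrix, S[i,j] = (1/(n-1)) · Σ_k (x_{k,i} - mean_i) · (x_{k,j} - mean_j), divisor n-1 = 5:
  S[U,U] = ((2.6667)·(2.6667) + (-1.3333)·(-1.3333) + (3.6667)·(3.6667) + (-3.3333)·(-3.3333) + (0.6667)·(0.6667) + (-2.3333)·(-2.3333)) / 5 = 39.3333/5 = 7.8667
  S[U,V] = ((2.6667)·(-3.3333) + (-1.3333)·(1.6667) + (3.6667)·(-3.3333) + (-3.3333)·(3.6667) + (0.6667)·(-1.3333) + (-2.3333)·(2.6667)) / 5 = -42.6667/5 = -8.5333
  S[V,V] = ((-3.3333)·(-3.3333) + (1.6667)·(1.6667) + (-3.3333)·(-3.3333) + (3.6667)·(3.6667) + (-1.3333)·(-1.3333) + (2.6667)·(2.6667)) / 5 = 47.3333/5 = 9.4667
  S = [[7.8667, -8.5333],
 [-8.5333, 9.4667]].

Step 3 — invert S. det(S) = 7.8667·9.4667 - (-8.5333)² = 1.6533.
  S^{-1} = (1/det) · [[d, -b], [-b, a]] = [[5.7258, 5.1613],
 [5.1613, 4.7581]].

Step 4 — quadratic form (x̄ - mu_0)^T · S^{-1} · (x̄ - mu_0):
  S^{-1} · (x̄ - mu_0) = (42.0161, 38.2258),
  (x̄ - mu_0)^T · [...] = (4.3333)·(42.0161) + (3.3333)·(38.2258) = 309.4892.

Step 5 — scale by n: T² = 6 · 309.4892 = 1856.9355.

T² ≈ 1856.9355


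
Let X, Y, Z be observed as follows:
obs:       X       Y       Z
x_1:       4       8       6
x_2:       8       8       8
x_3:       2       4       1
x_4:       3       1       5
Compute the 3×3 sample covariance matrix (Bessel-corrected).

Step 1 — column means:
  mean(X) = (4 + 8 + 2 + 3) / 4 = 17/4 = 4.25
  mean(Y) = (8 + 8 + 4 + 1) / 4 = 21/4 = 5.25
  mean(Z) = (6 + 8 + 1 + 5) / 4 = 20/4 = 5

Step 2 — sample covariance S[i,j] = (1/(n-1)) · Σ_k (x_{k,i} - mean_i) · (x_{k,j} - mean_j), with n-1 = 3.
  S[X,X] = ((-0.25)·(-0.25) + (3.75)·(3.75) + (-2.25)·(-2.25) + (-1.25)·(-1.25)) / 3 = 20.75/3 = 6.9167
  S[X,Y] = ((-0.25)·(2.75) + (3.75)·(2.75) + (-2.25)·(-1.25) + (-1.25)·(-4.25)) / 3 = 17.75/3 = 5.9167
  S[X,Z] = ((-0.25)·(1) + (3.75)·(3) + (-2.25)·(-4) + (-1.25)·(0)) / 3 = 20/3 = 6.6667
  S[Y,Y] = ((2.75)·(2.75) + (2.75)·(2.75) + (-1.25)·(-1.25) + (-4.25)·(-4.25)) / 3 = 34.75/3 = 11.5833
  S[Y,Z] = ((2.75)·(1) + (2.75)·(3) + (-1.25)·(-4) + (-4.25)·(0)) / 3 = 16/3 = 5.3333
  S[Z,Z] = ((1)·(1) + (3)·(3) + (-4)·(-4) + (0)·(0)) / 3 = 26/3 = 8.6667

S is symmetric (S[j,i] = S[i,j]). Assembling:

S = [[6.9167, 5.9167, 6.6667],
 [5.9167, 11.5833, 5.3333],
 [6.6667, 5.3333, 8.6667]]


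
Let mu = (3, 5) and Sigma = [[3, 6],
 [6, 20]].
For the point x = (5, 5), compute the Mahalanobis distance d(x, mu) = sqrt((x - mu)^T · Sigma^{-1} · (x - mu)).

Step 1 — centre the observation: (x - mu) = (2, 0).

Step 2 — invert Sigma. det(Sigma) = 3·20 - (6)² = 24.
  Sigma^{-1} = (1/det) · [[d, -b], [-b, a]] = [[0.8333, -0.25],
 [-0.25, 0.125]].

Step 3 — form the quadratic (x - mu)^T · Sigma^{-1} · (x - mu):
  Sigma^{-1} · (x - mu) = (1.6667, -0.5).
  (x - mu)^T · [Sigma^{-1} · (x - mu)] = (2)·(1.6667) + (0)·(-0.5) = 3.3333.

Step 4 — take square root: d = √(3.3333) ≈ 1.8257.

d(x, mu) = √(3.3333) ≈ 1.8257


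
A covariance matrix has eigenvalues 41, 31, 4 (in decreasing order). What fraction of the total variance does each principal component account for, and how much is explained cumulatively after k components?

Step 1 — total variance = trace(Sigma) = Σ λ_i = 41 + 31 + 4 = 76.

Step 2 — fraction explained by component i = λ_i / Σ λ:
  PC1: 41/76 = 0.5395
  PC2: 31/76 = 0.4079
  PC3: 4/76 = 0.0526

Step 3 — cumulative fraction after k components = (λ_1 + ... + λ_k) / Σ λ:
  k = 1: 41/76 = 0.5395
  k = 2: (41 + 31)/76 = 72/76 = 0.9474
  k = 3: (41 + 31 + 4)/76 = 76/76 = 1

Summary (fraction, with percent):

explained: PC1 0.5395 (53.95%), PC2 0.4079 (40.79%), PC3 0.0526 (5.26%);  cumulative: 0.5395, 0.9474, 1


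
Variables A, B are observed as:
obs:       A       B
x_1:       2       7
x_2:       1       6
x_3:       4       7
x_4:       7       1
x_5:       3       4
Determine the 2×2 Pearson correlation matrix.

Step 1 — column means:
  mean(A) = (2 + 1 + 4 + 7 + 3) / 5 = 17/5 = 3.4
  mean(B) = (7 + 6 + 7 + 1 + 4) / 5 = 25/5 = 5

Step 2 — sample variances and covariances s[i,j] = (1/(n-1)) · Σ_k (x_{k,i} - mean_i) · (x_{k,j} - mean_j), with n-1 = 4:
  s[A,A] = ((-1.4)·(-1.4) + (-2.4)·(-2.4) + (0.6)·(0.6) + (3.6)·(3.6) + (-0.4)·(-0.4)) / 4 = 21.2/4 = 5.3
  s[A,B] = ((-1.4)·(2) + (-2.4)·(1) + (0.6)·(2) + (3.6)·(-4) + (-0.4)·(-1)) / 4 = -18/4 = -4.5
  s[B,B] = ((2)·(2) + (1)·(1) + (2)·(2) + (-4)·(-4) + (-1)·(-1)) / 4 = 26/4 = 6.5
  Sample standard deviations s_i = √(s[i,i]):
  s(A) = √(5.3) = 2.3022
  s(B) = √(6.5) = 2.5495

Step 3 — r_{ij} = s_{ij} / (s_i · s_j):
  r[A,A] = 1 (diagonal).
  r[A,B] = -4.5 / (2.3022 · 2.5495) = -4.5 / 5.8694 = -0.7667
  r[B,B] = 1 (diagonal).

R is symmetric with unit diagonal. Assembling:

R = [[1, -0.7667],
 [-0.7667, 1]]


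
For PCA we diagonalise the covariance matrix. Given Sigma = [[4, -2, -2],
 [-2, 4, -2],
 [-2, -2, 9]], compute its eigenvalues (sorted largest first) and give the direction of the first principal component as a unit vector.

Step 1 — characteristic polynomial p(λ) = det(λI - Sigma) = λ³ - tr·λ² + c_1·λ - det, where tr = trace, c_1 = sum of the principal 2×2 minors, det = det(Sigma):
  tr = 4 + 4 + 9 = 17,
  c_1 = (4·4 - (-2)²) + (4·9 - (-2)²) + (4·9 - (-2)²) = 12 + 32 + 32 = 76,
  det = 4·(4·9 - (-2)²) - (-2)·((-2)·9 - (-2)·(-2)) + (-2)·((-2)·(-2) - 4·(-2)) = 4·(32) - (-2)·(-22) + (-2)·(12) = 60.
  So p(λ) = λ³ - 17λ² + 76λ - 60.
Step 2 — look for an integer root (rational root theorem: any rational root is an integer divisor of 60). Testing λ = 1:
  p(1) = 1 - 17 + 76 - 60 = 0  ✓
  Dividing out (λ - 1): p(λ) = (λ - 1)(λ² - 16λ + 60).
Step 3 — remaining eigenvalues from the quadratic λ² - 16λ + 60 = 0:
  Δ = 16² - 4·60 = 256 - 240 = 16,  λ = (16 ± √16)/2 = (16 ± 4)/2 = 10 or 6.
  Sorted: λ_1 = 10,  λ_2 = 6,  λ_3 = 1  (check: sum = 17 = tr ✓).

Step 4 — unit eigenvector for λ_1 = 10: v spans the null space of (Sigma - λ_1 I), whose rows are
  r_1 = (-6, -2, -2),  r_2 = (-2, -6, -2),  r_3 = (-2, -2, -1).
  v is orthogonal to every row, so take v ∝ r_1 × r_2 = ((-2)·(-2) - (-2)·(-6), (-2)·(-2) - (-6)·(-2), (-6)·(-6) - (-2)·(-2)) = (-8, -8, 32).
  Rescale (divide by 8; multiply by -1 so the first nonzero entry is positive): u = (1, 1, -4).
  ||u|| = √((1)² + (1)² + (-4)²) = √(18) ≈ 4.2426,  v_1 = u/||u|| ≈ (0.2357, 0.2357, -0.9428) (||v_1|| = 1).

λ_1 = 10,  λ_2 = 6,  λ_3 = 1;  v_1 ≈ (0.2357, 0.2357, -0.9428)


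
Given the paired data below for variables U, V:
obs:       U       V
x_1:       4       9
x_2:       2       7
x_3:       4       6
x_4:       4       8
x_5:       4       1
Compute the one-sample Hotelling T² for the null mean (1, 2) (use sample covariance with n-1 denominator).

Step 1 — sample mean vector:
  mean(U) = (4 + 2 + 4 + 4 + 4) / 5 = 18/5 = 3.6
  mean(V) = (9 + 7 + 6 + 8 + 1) / 5 = 31/5 = 6.2
  x̄ = (3.6, 6.2),  deviation x̄ - mu_0 = (3.6, 6.2) - (1, 2) = (2.6, 4.2).

Step 2 — sample covariance matrix, S[i,j] = (1/(n-1)) · Σ_k (x_{k,i} - mean_i) · (x_{k,j} - mean_j), divisor n-1 = 4:
  S[U,U] = ((0.4)·(0.4) + (-1.6)·(-1.6) + (0.4)·(0.4) + (0.4)·(0.4) + (0.4)·(0.4)) / 4 = 3.2/4 = 0.8
  S[U,V] = ((0.4)·(2.8) + (-1.6)·(0.8) + (0.4)·(-0.2) + (0.4)·(1.8) + (0.4)·(-5.2)) / 4 = -1.6/4 = -0.4
  S[V,V] = ((2.8)·(2.8) + (0.8)·(0.8) + (-0.2)·(-0.2) + (1.8)·(1.8) + (-5.2)·(-5.2)) / 4 = 38.8/4 = 9.7
  S = [[0.8, -0.4],
 [-0.4, 9.7]].

Step 3 — invert S. det(S) = 0.8·9.7 - (-0.4)² = 7.6.
  S^{-1} = (1/det) · [[d, -b], [-b, a]] = [[1.2763, 0.0526],
 [0.0526, 0.1053]].

Step 4 — quadratic form (x̄ - mu_0)^T · S^{-1} · (x̄ - mu_0):
  S^{-1} · (x̄ - mu_0) = (3.5395, 0.5789),
  (x̄ - mu_0)^T · [...] = (2.6)·(3.5395) + (4.2)·(0.5789) = 11.6342.

Step 5 — scale by n: T² = 5 · 11.6342 = 58.1711.

T² ≈ 58.1711


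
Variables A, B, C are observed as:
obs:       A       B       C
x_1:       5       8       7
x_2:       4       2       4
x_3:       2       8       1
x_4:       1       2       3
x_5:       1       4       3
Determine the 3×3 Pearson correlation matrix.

Step 1 — column means:
  mean(A) = (5 + 4 + 2 + 1 + 1) / 5 = 13/5 = 2.6
  mean(B) = (8 + 2 + 8 + 2 + 4) / 5 = 24/5 = 4.8
  mean(C) = (7 + 4 + 1 + 3 + 3) / 5 = 18/5 = 3.6

Step 2 — sample variances and covariances s[i,j] = (1/(n-1)) · Σ_k (x_{k,i} - mean_i) · (x_{k,j} - mean_j), with n-1 = 4:
  s[A,A] = ((2.4)·(2.4) + (1.4)·(1.4) + (-0.6)·(-0.6) + (-1.6)·(-1.6) + (-1.6)·(-1.6)) / 4 = 13.2/4 = 3.3
  s[A,B] = ((2.4)·(3.2) + (1.4)·(-2.8) + (-0.6)·(3.2) + (-1.6)·(-2.8) + (-1.6)·(-0.8)) / 4 = 7.6/4 = 1.9
  s[A,C] = ((2.4)·(3.4) + (1.4)·(0.4) + (-0.6)·(-2.6) + (-1.6)·(-0.6) + (-1.6)·(-0.6)) / 4 = 12.2/4 = 3.05
  s[B,B] = ((3.2)·(3.2) + (-2.8)·(-2.8) + (3.2)·(3.2) + (-2.8)·(-2.8) + (-0.8)·(-0.8)) / 4 = 36.8/4 = 9.2
  s[B,C] = ((3.2)·(3.4) + (-2.8)·(0.4) + (3.2)·(-2.6) + (-2.8)·(-0.6) + (-0.8)·(-0.6)) / 4 = 3.6/4 = 0.9
  s[C,C] = ((3.4)·(3.4) + (0.4)·(0.4) + (-2.6)·(-2.6) + (-0.6)·(-0.6) + (-0.6)·(-0.6)) / 4 = 19.2/4 = 4.8
  Sample standard deviations s_i = √(s[i,i]):
  s(A) = √(3.3) = 1.8166
  s(B) = √(9.2) = 3.0332
  s(C) = √(4.8) = 2.1909

Step 3 — r_{ij} = s_{ij} / (s_i · s_j):
  r[A,A] = 1 (diagonal).
  r[A,B] = 1.9 / (1.8166 · 3.0332) = 1.9 / 5.51 = 0.3448
  r[A,C] = 3.05 / (1.8166 · 2.1909) = 3.05 / 3.9799 = 0.7663
  r[B,B] = 1 (diagonal).
  r[B,C] = 0.9 / (3.0332 · 2.1909) = 0.9 / 6.6453 = 0.1354
  r[C,C] = 1 (diagonal).

R is symmetric with unit diagonal. Assembling:

R = [[1, 0.3448, 0.7663],
 [0.3448, 1, 0.1354],
 [0.7663, 0.1354, 1]]


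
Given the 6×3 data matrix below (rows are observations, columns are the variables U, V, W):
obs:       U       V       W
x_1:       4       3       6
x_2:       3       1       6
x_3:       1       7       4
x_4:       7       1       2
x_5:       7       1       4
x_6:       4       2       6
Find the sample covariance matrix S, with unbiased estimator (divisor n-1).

Step 1 — column means:
  mean(U) = (4 + 3 + 1 + 7 + 7 + 4) / 6 = 26/6 = 4.3333
  mean(V) = (3 + 1 + 7 + 1 + 1 + 2) / 6 = 15/6 = 2.5
  mean(W) = (6 + 6 + 4 + 2 + 4 + 6) / 6 = 28/6 = 4.6667

Step 2 — sample covariance S[i,j] = (1/(n-1)) · Σ_k (x_{k,i} - mean_i) · (x_{k,j} - mean_j), with n-1 = 5.
  S[U,U] = ((-0.3333)·(-0.3333) + (-1.3333)·(-1.3333) + (-3.3333)·(-3.3333) + (2.6667)·(2.6667) + (2.6667)·(2.6667) + (-0.3333)·(-0.3333)) / 5 = 27.3333/5 = 5.4667
  S[U,V] = ((-0.3333)·(0.5) + (-1.3333)·(-1.5) + (-3.3333)·(4.5) + (2.6667)·(-1.5) + (2.6667)·(-1.5) + (-0.3333)·(-0.5)) / 5 = -21/5 = -4.2
  S[U,W] = ((-0.3333)·(1.3333) + (-1.3333)·(1.3333) + (-3.3333)·(-0.6667) + (2.6667)·(-2.6667) + (2.6667)·(-0.6667) + (-0.3333)·(1.3333)) / 5 = -9.3333/5 = -1.8667
  S[V,V] = ((0.5)·(0.5) + (-1.5)·(-1.5) + (4.5)·(4.5) + (-1.5)·(-1.5) + (-1.5)·(-1.5) + (-0.5)·(-0.5)) / 5 = 27.5/5 = 5.5
  S[V,W] = ((0.5)·(1.3333) + (-1.5)·(1.3333) + (4.5)·(-0.6667) + (-1.5)·(-2.6667) + (-1.5)·(-0.6667) + (-0.5)·(1.3333)) / 5 = 0/5 = 0
  S[W,W] = ((1.3333)·(1.3333) + (1.3333)·(1.3333) + (-0.6667)·(-0.6667) + (-2.6667)·(-2.6667) + (-0.6667)·(-0.6667) + (1.3333)·(1.3333)) / 5 = 13.3333/5 = 2.6667

S is symmetric (S[j,i] = S[i,j]). Assembling:

S = [[5.4667, -4.2, -1.8667],
 [-4.2, 5.5, 0],
 [-1.8667, 0, 2.6667]]


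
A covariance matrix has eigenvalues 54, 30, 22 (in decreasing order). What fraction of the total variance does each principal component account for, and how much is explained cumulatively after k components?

Step 1 — total variance = trace(Sigma) = Σ λ_i = 54 + 30 + 22 = 106.

Step 2 — fraction explained by component i = λ_i / Σ λ:
  PC1: 54/106 = 0.5094
  PC2: 30/106 = 0.283
  PC3: 22/106 = 0.2075

Step 3 — cumulative fraction after k components = (λ_1 + ... + λ_k) / Σ λ:
  k = 1: 54/106 = 0.5094
  k = 2: (54 + 30)/106 = 84/106 = 0.7925
  k = 3: (54 + 30 + 22)/106 = 106/106 = 1

Summary (fraction, with percent):

explained: PC1 0.5094 (50.94%), PC2 0.283 (28.3%), PC3 0.2075 (20.75%);  cumulative: 0.5094, 0.7925, 1


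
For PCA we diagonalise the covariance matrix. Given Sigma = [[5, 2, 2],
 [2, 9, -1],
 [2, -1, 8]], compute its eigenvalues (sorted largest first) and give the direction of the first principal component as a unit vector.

Step 1 — characteristic polynomial p(λ) = det(λI - Sigma) = λ³ - tr·λ² + c_1·λ - det, where tr = trace, c_1 = sum of the principal 2×2 minors, det = det(Sigma):
  tr = 5 + 9 + 8 = 22,
  c_1 = (5·9 - (2)²) + (5·8 - (2)²) + (9·8 - (-1)²) = 41 + 36 + 71 = 148,
  det = 5·(9·8 - (-1)²) - (2)·((2)·8 - (-1)·(2)) + (2)·((2)·(-1) - 9·(2)) = 5·(71) - (2)·(18) + (2)·(-20) = 279.
  So p(λ) = λ³ - 22λ² + 148λ - 279.
Step 2 — look for an integer root (rational root theorem: any rational root is an integer divisor of 279). Testing λ = 9:
  p(9) = 729 - 1782 + 1332 - 279 = 0  ✓
  Dividing out (λ - 9): p(λ) = (λ - 9)(λ² - 13λ + 31).
Step 3 — remaining eigenvalues from the quadratic λ² - 13λ + 31 = 0:
  Δ = 13² - 4·31 = 169 - 124 = 45,  λ = (13 ± √45)/2 = (13 ± 6.7082)/2 ≈ 9.8541 or 3.1459.
  Sorted: λ_1 = 9.8541,  λ_2 = 9,  λ_3 = 3.1459  (check: sum = 22 = tr ✓).

Step 4 — unit eigenvector for λ_1 ≈ 9.8541: v spans the null space of (Sigma - λ_1 I), whose rows are
  r_1 = (-4.8541, 2, 2),  r_2 = (2, -0.8541, -1),  r_3 = (2, -1, -1.8541).
  v is orthogonal to every row, so take v ∝ r_1 × r_2 = ((2)·(-1) - (2)·(-0.8541), (2)·(2) - (-4.8541)·(-1), (-4.8541)·(-0.8541) - (2)·(2)) ≈ (-0.2918, -0.8541, 0.1459).
  Rescale (multiply by -1 so the first nonzero entry is positive): u = (0.2918, 0.8541, -0.1459).
  ||u|| = √((0.2918)² + (0.8541)² + (-0.1459)²) = √(0.8359) ≈ 0.9143,  v_1 = u/||u|| ≈ (0.3192, 0.9342, -0.1596) (||v_1|| = 1).

λ_1 = 9.8541,  λ_2 = 9,  λ_3 = 3.1459;  v_1 ≈ (0.3192, 0.9342, -0.1596)


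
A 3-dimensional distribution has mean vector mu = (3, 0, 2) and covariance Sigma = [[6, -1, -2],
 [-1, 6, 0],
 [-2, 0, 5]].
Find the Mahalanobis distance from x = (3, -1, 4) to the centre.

Step 1 — centre the observation: (x - mu) = (0, -1, 2).

Step 2 — invert Sigma (cofactor / det for 3×3, or solve directly):
  Sigma^{-1} = [[0.1987, 0.0331, 0.0795],
 [0.0331, 0.1722, 0.0132],
 [0.0795, 0.0132, 0.2318]].

Step 3 — form the quadratic (x - mu)^T · Sigma^{-1} · (x - mu):
  Sigma^{-1} · (x - mu) = (0.1258, -0.1457, 0.4503).
  (x - mu)^T · [Sigma^{-1} · (x - mu)] = (0)·(0.1258) + (-1)·(-0.1457) + (2)·(0.4503) = 1.0464.

Step 4 — take square root: d = √(1.0464) ≈ 1.0229.

d(x, mu) = √(1.0464) ≈ 1.0229


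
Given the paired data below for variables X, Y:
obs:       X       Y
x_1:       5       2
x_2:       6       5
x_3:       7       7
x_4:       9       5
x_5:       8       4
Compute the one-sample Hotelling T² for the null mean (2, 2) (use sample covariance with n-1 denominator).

Step 1 — sample mean vector:
  mean(X) = (5 + 6 + 7 + 9 + 8) / 5 = 35/5 = 7
  mean(Y) = (2 + 5 + 7 + 5 + 4) / 5 = 23/5 = 4.6
  x̄ = (7, 4.6),  deviation x̄ - mu_0 = (7, 4.6) - (2, 2) = (5, 2.6).

Step 2 — sample covariance matrix, S[i,j] = (1/(n-1)) · Σ_k (x_{k,i} - mean_i) · (x_{k,j} - mean_j), divisor n-1 = 4:
  S[X,X] = ((-2)·(-2) + (-1)·(-1) + (0)·(0) + (2)·(2) + (1)·(1)) / 4 = 10/4 = 2.5
  S[X,Y] = ((-2)·(-2.6) + (-1)·(0.4) + (0)·(2.4) + (2)·(0.4) + (1)·(-0.6)) / 4 = 5/4 = 1.25
  S[Y,Y] = ((-2.6)·(-2.6) + (0.4)·(0.4) + (2.4)·(2.4) + (0.4)·(0.4) + (-0.6)·(-0.6)) / 4 = 13.2/4 = 3.3
  S = [[2.5, 1.25],
 [1.25, 3.3]].

Step 3 — invert S. det(S) = 2.5·3.3 - (1.25)² = 6.6875.
  S^{-1} = (1/det) · [[d, -b], [-b, a]] = [[0.4935, -0.1869],
 [-0.1869, 0.3738]].

Step 4 — quadratic form (x̄ - mu_0)^T · S^{-1} · (x̄ - mu_0):
  S^{-1} · (x̄ - mu_0) = (1.9813, 0.0374),
  (x̄ - mu_0)^T · [...] = (5)·(1.9813) + (2.6)·(0.0374) = 10.0037.

Step 5 — scale by n: T² = 5 · 10.0037 = 50.0187.

T² ≈ 50.0187


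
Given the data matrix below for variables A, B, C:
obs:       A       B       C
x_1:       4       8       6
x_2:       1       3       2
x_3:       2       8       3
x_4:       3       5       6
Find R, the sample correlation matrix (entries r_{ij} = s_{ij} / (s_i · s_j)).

Step 1 — column means:
  mean(A) = (4 + 1 + 2 + 3) / 4 = 10/4 = 2.5
  mean(B) = (8 + 3 + 8 + 5) / 4 = 24/4 = 6
  mean(C) = (6 + 2 + 3 + 6) / 4 = 17/4 = 4.25

Step 2 — sample variances and covariances s[i,j] = (1/(n-1)) · Σ_k (x_{k,i} - mean_i) · (x_{k,j} - mean_j), with n-1 = 3:
  s[A,A] = ((1.5)·(1.5) + (-1.5)·(-1.5) + (-0.5)·(-0.5) + (0.5)·(0.5)) / 3 = 5/3 = 1.6667
  s[A,B] = ((1.5)·(2) + (-1.5)·(-3) + (-0.5)·(2) + (0.5)·(-1)) / 3 = 6/3 = 2
  s[A,C] = ((1.5)·(1.75) + (-1.5)·(-2.25) + (-0.5)·(-1.25) + (0.5)·(1.75)) / 3 = 7.5/3 = 2.5
  s[B,B] = ((2)·(2) + (-3)·(-3) + (2)·(2) + (-1)·(-1)) / 3 = 18/3 = 6
  s[B,C] = ((2)·(1.75) + (-3)·(-2.25) + (2)·(-1.25) + (-1)·(1.75)) / 3 = 6/3 = 2
  s[C,C] = ((1.75)·(1.75) + (-2.25)·(-2.25) + (-1.25)·(-1.25) + (1.75)·(1.75)) / 3 = 12.75/3 = 4.25
  Sample standard deviations s_i = √(s[i,i]):
  s(A) = √(1.6667) = 1.291
  s(B) = √(6) = 2.4495
  s(C) = √(4.25) = 2.0616

Step 3 — r_{ij} = s_{ij} / (s_i · s_j):
  r[A,A] = 1 (diagonal).
  r[A,B] = 2 / (1.291 · 2.4495) = 2 / 3.1623 = 0.6325
  r[A,C] = 2.5 / (1.291 · 2.0616) = 2.5 / 2.6615 = 0.9393
  r[B,B] = 1 (diagonal).
  r[B,C] = 2 / (2.4495 · 2.0616) = 2 / 5.0498 = 0.3961
  r[C,C] = 1 (diagonal).

R is symmetric with unit diagonal. Assembling:

R = [[1, 0.6325, 0.9393],
 [0.6325, 1, 0.3961],
 [0.9393, 0.3961, 1]]


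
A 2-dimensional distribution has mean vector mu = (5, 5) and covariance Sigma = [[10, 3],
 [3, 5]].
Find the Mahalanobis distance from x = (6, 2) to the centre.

Step 1 — centre the observation: (x - mu) = (1, -3).

Step 2 — invert Sigma. det(Sigma) = 10·5 - (3)² = 41.
  Sigma^{-1} = (1/det) · [[d, -b], [-b, a]] = [[0.122, -0.0732],
 [-0.0732, 0.2439]].

Step 3 — form the quadratic (x - mu)^T · Sigma^{-1} · (x - mu):
  Sigma^{-1} · (x - mu) = (0.3415, -0.8049).
  (x - mu)^T · [Sigma^{-1} · (x - mu)] = (1)·(0.3415) + (-3)·(-0.8049) = 2.7561.

Step 4 — take square root: d = √(2.7561) ≈ 1.6601.

d(x, mu) = √(2.7561) ≈ 1.6601


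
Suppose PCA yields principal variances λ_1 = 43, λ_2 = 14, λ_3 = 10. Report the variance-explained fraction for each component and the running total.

Step 1 — total variance = trace(Sigma) = Σ λ_i = 43 + 14 + 10 = 67.

Step 2 — fraction explained by component i = λ_i / Σ λ:
  PC1: 43/67 = 0.6418
  PC2: 14/67 = 0.209
  PC3: 10/67 = 0.1493

Step 3 — cumulative fraction after k components = (λ_1 + ... + λ_k) / Σ λ:
  k = 1: 43/67 = 0.6418
  k = 2: (43 + 14)/67 = 57/67 = 0.8507
  k = 3: (43 + 14 + 10)/67 = 67/67 = 1

Summary (fraction, with percent):

explained: PC1 0.6418 (64.18%), PC2 0.209 (20.9%), PC3 0.1493 (14.93%);  cumulative: 0.6418, 0.8507, 1


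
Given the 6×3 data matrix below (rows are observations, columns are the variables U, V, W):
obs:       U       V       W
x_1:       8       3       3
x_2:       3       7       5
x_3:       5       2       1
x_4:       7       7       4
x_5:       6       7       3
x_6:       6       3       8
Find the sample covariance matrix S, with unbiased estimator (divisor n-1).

Step 1 — column means:
  mean(U) = (8 + 3 + 5 + 7 + 6 + 6) / 6 = 35/6 = 5.8333
  mean(V) = (3 + 7 + 2 + 7 + 7 + 3) / 6 = 29/6 = 4.8333
  mean(W) = (3 + 5 + 1 + 4 + 3 + 8) / 6 = 24/6 = 4

Step 2 — sample covariance S[i,j] = (1/(n-1)) · Σ_k (x_{k,i} - mean_i) · (x_{k,j} - mean_j), with n-1 = 5.
  S[U,U] = ((2.1667)·(2.1667) + (-2.8333)·(-2.8333) + (-0.8333)·(-0.8333) + (1.1667)·(1.1667) + (0.1667)·(0.1667) + (0.1667)·(0.1667)) / 5 = 14.8333/5 = 2.9667
  S[U,V] = ((2.1667)·(-1.8333) + (-2.8333)·(2.1667) + (-0.8333)·(-2.8333) + (1.1667)·(2.1667) + (0.1667)·(2.1667) + (0.1667)·(-1.8333)) / 5 = -5.1667/5 = -1.0333
  S[U,W] = ((2.1667)·(-1) + (-2.8333)·(1) + (-0.8333)·(-3) + (1.1667)·(0) + (0.1667)·(-1) + (0.1667)·(4)) / 5 = -2/5 = -0.4
  S[V,V] = ((-1.8333)·(-1.8333) + (2.1667)·(2.1667) + (-2.8333)·(-2.8333) + (2.1667)·(2.1667) + (2.1667)·(2.1667) + (-1.8333)·(-1.8333)) / 5 = 28.8333/5 = 5.7667
  S[V,W] = ((-1.8333)·(-1) + (2.1667)·(1) + (-2.8333)·(-3) + (2.1667)·(0) + (2.1667)·(-1) + (-1.8333)·(4)) / 5 = 3/5 = 0.6
  S[W,W] = ((-1)·(-1) + (1)·(1) + (-3)·(-3) + (0)·(0) + (-1)·(-1) + (4)·(4)) / 5 = 28/5 = 5.6

S is symmetric (S[j,i] = S[i,j]). Assembling:

S = [[2.9667, -1.0333, -0.4],
 [-1.0333, 5.7667, 0.6],
 [-0.4, 0.6, 5.6]]


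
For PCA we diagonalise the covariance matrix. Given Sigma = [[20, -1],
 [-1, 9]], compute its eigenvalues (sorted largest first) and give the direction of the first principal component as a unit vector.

Step 1 — characteristic polynomial of 2×2 Sigma:
  det(Sigma - λI) = λ² - trace · λ + det = 0.
  trace = 20 + 9 = 29, det = 20·9 - (-1)² = 179.
Step 2 — discriminant:
  Δ = trace² - 4·det = 841 - 716 = 125.
Step 3 — eigenvalues:
  λ = (trace ± √Δ)/2 = (29 ± 11.1803)/2,
  λ_1 = 20.0902,  λ_2 = 8.9098.

Step 4 — unit eigenvector for λ_1: solve (Sigma - λ_1 I)v = 0. First row:
  (20 - 20.0902)·v_x + (-1)·v_y = 0, i.e. (-0.0902)·v_x + (-1)·v_y = 0,
  so v ∝ (b, λ_1 - a) = (-1, 0.0902); multiply by -1 so the first entry is positive: u = (1, -0.0902).
  ||u|| = √((1)² + (-0.0902)²) = √(1.0081) ≈ 1.0041,
  v_1 = u/||u|| ≈ (0.996, -0.0898) (||v_1|| = 1).

λ_1 = 20.0902,  λ_2 = 8.9098;  v_1 ≈ (0.996, -0.0898)


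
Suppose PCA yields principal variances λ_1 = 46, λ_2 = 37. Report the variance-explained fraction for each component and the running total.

Step 1 — total variance = trace(Sigma) = Σ λ_i = 46 + 37 = 83.

Step 2 — fraction explained by component i = λ_i / Σ λ:
  PC1: 46/83 = 0.5542
  PC2: 37/83 = 0.4458

Step 3 — cumulative fraction after k components = (λ_1 + ... + λ_k) / Σ λ:
  k = 1: 46/83 = 0.5542
  k = 2: (46 + 37)/83 = 83/83 = 1

Summary (fraction, with percent):

explained: PC1 0.5542 (55.42%), PC2 0.4458 (44.58%);  cumulative: 0.5542, 1


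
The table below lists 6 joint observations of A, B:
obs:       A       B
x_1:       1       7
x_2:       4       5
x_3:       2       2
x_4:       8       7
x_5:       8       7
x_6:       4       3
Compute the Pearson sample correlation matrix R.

Step 1 — column means:
  mean(A) = (1 + 4 + 2 + 8 + 8 + 4) / 6 = 27/6 = 4.5
  mean(B) = (7 + 5 + 2 + 7 + 7 + 3) / 6 = 31/6 = 5.1667

Step 2 — sample variances and covariances s[i,j] = (1/(n-1)) · Σ_k (x_{k,i} - mean_i) · (x_{k,j} - mean_j), with n-1 = 5:
  s[A,A] = ((-3.5)·(-3.5) + (-0.5)·(-0.5) + (-2.5)·(-2.5) + (3.5)·(3.5) + (3.5)·(3.5) + (-0.5)·(-0.5)) / 5 = 43.5/5 = 8.7
  s[A,B] = ((-3.5)·(1.8333) + (-0.5)·(-0.1667) + (-2.5)·(-3.1667) + (3.5)·(1.8333) + (3.5)·(1.8333) + (-0.5)·(-2.1667)) / 5 = 15.5/5 = 3.1
  s[B,B] = ((1.8333)·(1.8333) + (-0.1667)·(-0.1667) + (-3.1667)·(-3.1667) + (1.8333)·(1.8333) + (1.8333)·(1.8333) + (-2.1667)·(-2.1667)) / 5 = 24.8333/5 = 4.9667
  Sample standard deviations s_i = √(s[i,i]):
  s(A) = √(8.7) = 2.9496
  s(B) = √(4.9667) = 2.2286

Step 3 — r_{ij} = s_{ij} / (s_i · s_j):
  r[A,A] = 1 (diagonal).
  r[A,B] = 3.1 / (2.9496 · 2.2286) = 3.1 / 6.5734 = 0.4716
  r[B,B] = 1 (diagonal).

R is symmetric with unit diagonal. Assembling:

R = [[1, 0.4716],
 [0.4716, 1]]


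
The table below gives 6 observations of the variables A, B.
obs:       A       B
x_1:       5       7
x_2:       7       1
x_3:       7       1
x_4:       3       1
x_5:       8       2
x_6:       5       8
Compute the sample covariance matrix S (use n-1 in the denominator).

Step 1 — column means:
  mean(A) = (5 + 7 + 7 + 3 + 8 + 5) / 6 = 35/6 = 5.8333
  mean(B) = (7 + 1 + 1 + 1 + 2 + 8) / 6 = 20/6 = 3.3333

Step 2 — sample covariance S[i,j] = (1/(n-1)) · Σ_k (x_{k,i} - mean_i) · (x_{k,j} - mean_j), with n-1 = 5.
  S[A,A] = ((-0.8333)·(-0.8333) + (1.1667)·(1.1667) + (1.1667)·(1.1667) + (-2.8333)·(-2.8333) + (2.1667)·(2.1667) + (-0.8333)·(-0.8333)) / 5 = 16.8333/5 = 3.3667
  S[A,B] = ((-0.8333)·(3.6667) + (1.1667)·(-2.3333) + (1.1667)·(-2.3333) + (-2.8333)·(-2.3333) + (2.1667)·(-1.3333) + (-0.8333)·(4.6667)) / 5 = -8.6667/5 = -1.7333
  S[B,B] = ((3.6667)·(3.6667) + (-2.3333)·(-2.3333) + (-2.3333)·(-2.3333) + (-2.3333)·(-2.3333) + (-1.3333)·(-1.3333) + (4.6667)·(4.6667)) / 5 = 53.3333/5 = 10.6667

S is symmetric (S[j,i] = S[i,j]). Assembling:

S = [[3.3667, -1.7333],
 [-1.7333, 10.6667]]


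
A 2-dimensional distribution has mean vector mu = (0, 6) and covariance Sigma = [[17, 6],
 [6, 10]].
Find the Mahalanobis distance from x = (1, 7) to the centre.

Step 1 — centre the observation: (x - mu) = (1, 1).

Step 2 — invert Sigma. det(Sigma) = 17·10 - (6)² = 134.
  Sigma^{-1} = (1/det) · [[d, -b], [-b, a]] = [[0.0746, -0.0448],
 [-0.0448, 0.1269]].

Step 3 — form the quadratic (x - mu)^T · Sigma^{-1} · (x - mu):
  Sigma^{-1} · (x - mu) = (0.0299, 0.0821).
  (x - mu)^T · [Sigma^{-1} · (x - mu)] = (1)·(0.0299) + (1)·(0.0821) = 0.1119.

Step 4 — take square root: d = √(0.1119) ≈ 0.3346.

d(x, mu) = √(0.1119) ≈ 0.3346


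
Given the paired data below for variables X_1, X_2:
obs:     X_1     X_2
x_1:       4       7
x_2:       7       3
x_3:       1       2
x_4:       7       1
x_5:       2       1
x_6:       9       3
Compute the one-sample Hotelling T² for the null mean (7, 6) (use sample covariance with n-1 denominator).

Step 1 — sample mean vector:
  mean(X_1) = (4 + 7 + 1 + 7 + 2 + 9) / 6 = 30/6 = 5
  mean(X_2) = (7 + 3 + 2 + 1 + 1 + 3) / 6 = 17/6 = 2.8333
  x̄ = (5, 2.8333),  deviation x̄ - mu_0 = (5, 2.8333) - (7, 6) = (-2, -3.1667).

Step 2 — sample covariance matrix, S[i,j] = (1/(n-1)) · Σ_k (x_{k,i} - mean_i) · (x_{k,j} - mean_j), divisor n-1 = 5:
  S[X_1,X_1] = ((-1)·(-1) + (2)·(2) + (-4)·(-4) + (2)·(2) + (-3)·(-3) + (4)·(4)) / 5 = 50/5 = 10
  S[X_1,X_2] = ((-1)·(4.1667) + (2)·(0.1667) + (-4)·(-0.8333) + (2)·(-1.8333) + (-3)·(-1.8333) + (4)·(0.1667)) / 5 = 2/5 = 0.4
  S[X_2,X_2] = ((4.1667)·(4.1667) + (0.1667)·(0.1667) + (-0.8333)·(-0.8333) + (-1.8333)·(-1.8333) + (-1.8333)·(-1.8333) + (0.1667)·(0.1667)) / 5 = 24.8333/5 = 4.9667
  S = [[10, 0.4],
 [0.4, 4.9667]].

Step 3 — invert S. det(S) = 10·4.9667 - (0.4)² = 49.5067.
  S^{-1} = (1/det) · [[d, -b], [-b, a]] = [[0.1003, -0.0081],
 [-0.0081, 0.202]].

Step 4 — quadratic form (x̄ - mu_0)^T · S^{-1} · (x̄ - mu_0):
  S^{-1} · (x̄ - mu_0) = (-0.1751, -0.6235),
  (x̄ - mu_0)^T · [...] = (-2)·(-0.1751) + (-3.1667)·(-0.6235) = 2.3245.

Step 5 — scale by n: T² = 6 · 2.3245 = 13.9469.

T² ≈ 13.9469


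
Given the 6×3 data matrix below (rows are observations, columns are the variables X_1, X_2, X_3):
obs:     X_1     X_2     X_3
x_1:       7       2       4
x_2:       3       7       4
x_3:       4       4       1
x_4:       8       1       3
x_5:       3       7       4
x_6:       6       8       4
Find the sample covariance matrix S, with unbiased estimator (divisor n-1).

Step 1 — column means:
  mean(X_1) = (7 + 3 + 4 + 8 + 3 + 6) / 6 = 31/6 = 5.1667
  mean(X_2) = (2 + 7 + 4 + 1 + 7 + 8) / 6 = 29/6 = 4.8333
  mean(X_3) = (4 + 4 + 1 + 3 + 4 + 4) / 6 = 20/6 = 3.3333

Step 2 — sample covariance S[i,j] = (1/(n-1)) · Σ_k (x_{k,i} - mean_i) · (x_{k,j} - mean_j), with n-1 = 5.
  S[X_1,X_1] = ((1.8333)·(1.8333) + (-2.1667)·(-2.1667) + (-1.1667)·(-1.1667) + (2.8333)·(2.8333) + (-2.1667)·(-2.1667) + (0.8333)·(0.8333)) / 5 = 22.8333/5 = 4.5667
  S[X_1,X_2] = ((1.8333)·(-2.8333) + (-2.1667)·(2.1667) + (-1.1667)·(-0.8333) + (2.8333)·(-3.8333) + (-2.1667)·(2.1667) + (0.8333)·(3.1667)) / 5 = -21.8333/5 = -4.3667
  S[X_1,X_3] = ((1.8333)·(0.6667) + (-2.1667)·(0.6667) + (-1.1667)·(-2.3333) + (2.8333)·(-0.3333) + (-2.1667)·(0.6667) + (0.8333)·(0.6667)) / 5 = 0.6667/5 = 0.1333
  S[X_2,X_2] = ((-2.8333)·(-2.8333) + (2.1667)·(2.1667) + (-0.8333)·(-0.8333) + (-3.8333)·(-3.8333) + (2.1667)·(2.1667) + (3.1667)·(3.1667)) / 5 = 42.8333/5 = 8.5667
  S[X_2,X_3] = ((-2.8333)·(0.6667) + (2.1667)·(0.6667) + (-0.8333)·(-2.3333) + (-3.8333)·(-0.3333) + (2.1667)·(0.6667) + (3.1667)·(0.6667)) / 5 = 6.3333/5 = 1.2667
  S[X_3,X_3] = ((0.6667)·(0.6667) + (0.6667)·(0.6667) + (-2.3333)·(-2.3333) + (-0.3333)·(-0.3333) + (0.6667)·(0.6667) + (0.6667)·(0.6667)) / 5 = 7.3333/5 = 1.4667

S is symmetric (S[j,i] = S[i,j]). Assembling:

S = [[4.5667, -4.3667, 0.1333],
 [-4.3667, 8.5667, 1.2667],
 [0.1333, 1.2667, 1.4667]]


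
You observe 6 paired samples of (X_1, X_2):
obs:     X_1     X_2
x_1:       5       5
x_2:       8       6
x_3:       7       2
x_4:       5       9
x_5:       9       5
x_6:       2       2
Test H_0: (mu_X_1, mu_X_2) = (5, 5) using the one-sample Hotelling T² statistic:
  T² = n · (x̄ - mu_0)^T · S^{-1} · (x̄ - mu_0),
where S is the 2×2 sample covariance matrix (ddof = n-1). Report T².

Step 1 — sample mean vector:
  mean(X_1) = (5 + 8 + 7 + 5 + 9 + 2) / 6 = 36/6 = 6
  mean(X_2) = (5 + 6 + 2 + 9 + 5 + 2) / 6 = 29/6 = 4.8333
  x̄ = (6, 4.8333),  deviation x̄ - mu_0 = (6, 4.8333) - (5, 5) = (1, -0.1667).

Step 2 — sample covariance matrix, S[i,j] = (1/(n-1)) · Σ_k (x_{k,i} - mean_i) · (x_{k,j} - mean_j), divisor n-1 = 5:
  S[X_1,X_1] = ((-1)·(-1) + (2)·(2) + (1)·(1) + (-1)·(-1) + (3)·(3) + (-4)·(-4)) / 5 = 32/5 = 6.4
  S[X_1,X_2] = ((-1)·(0.1667) + (2)·(1.1667) + (1)·(-2.8333) + (-1)·(4.1667) + (3)·(0.1667) + (-4)·(-2.8333)) / 5 = 7/5 = 1.4
  S[X_2,X_2] = ((0.1667)·(0.1667) + (1.1667)·(1.1667) + (-2.8333)·(-2.8333) + (4.1667)·(4.1667) + (0.1667)·(0.1667) + (-2.8333)·(-2.8333)) / 5 = 34.8333/5 = 6.9667
  S = [[6.4, 1.4],
 [1.4, 6.9667]].

Step 3 — invert S. det(S) = 6.4·6.9667 - (1.4)² = 42.6267.
  S^{-1} = (1/det) · [[d, -b], [-b, a]] = [[0.1634, -0.0328],
 [-0.0328, 0.1501]].

Step 4 — quadratic form (x̄ - mu_0)^T · S^{-1} · (x̄ - mu_0):
  S^{-1} · (x̄ - mu_0) = (0.1689, -0.0579),
  (x̄ - mu_0)^T · [...] = (1)·(0.1689) + (-0.1667)·(-0.0579) = 0.1786.

Step 5 — scale by n: T² = 6 · 0.1786 = 1.0713.

T² ≈ 1.0713


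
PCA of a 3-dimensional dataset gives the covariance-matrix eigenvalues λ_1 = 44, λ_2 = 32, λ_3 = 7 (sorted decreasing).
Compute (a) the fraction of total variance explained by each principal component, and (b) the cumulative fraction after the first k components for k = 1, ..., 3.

Step 1 — total variance = trace(Sigma) = Σ λ_i = 44 + 32 + 7 = 83.

Step 2 — fraction explained by component i = λ_i / Σ λ:
  PC1: 44/83 = 0.5301
  PC2: 32/83 = 0.3855
  PC3: 7/83 = 0.0843

Step 3 — cumulative fraction after k components = (λ_1 + ... + λ_k) / Σ λ:
  k = 1: 44/83 = 0.5301
  k = 2: (44 + 32)/83 = 76/83 = 0.9157
  k = 3: (44 + 32 + 7)/83 = 83/83 = 1

Summary (fraction, with percent):

explained: PC1 0.5301 (53.01%), PC2 0.3855 (38.55%), PC3 0.0843 (8.43%);  cumulative: 0.5301, 0.9157, 1


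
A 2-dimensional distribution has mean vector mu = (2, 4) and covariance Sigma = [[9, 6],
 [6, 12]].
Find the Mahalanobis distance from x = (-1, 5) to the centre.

Step 1 — centre the observation: (x - mu) = (-3, 1).

Step 2 — invert Sigma. det(Sigma) = 9·12 - (6)² = 72.
  Sigma^{-1} = (1/det) · [[d, -b], [-b, a]] = [[0.1667, -0.0833],
 [-0.0833, 0.125]].

Step 3 — form the quadratic (x - mu)^T · Sigma^{-1} · (x - mu):
  Sigma^{-1} · (x - mu) = (-0.5833, 0.375).
  (x - mu)^T · [Sigma^{-1} · (x - mu)] = (-3)·(-0.5833) + (1)·(0.375) = 2.125.

Step 4 — take square root: d = √(2.125) ≈ 1.4577.

d(x, mu) = √(2.125) ≈ 1.4577


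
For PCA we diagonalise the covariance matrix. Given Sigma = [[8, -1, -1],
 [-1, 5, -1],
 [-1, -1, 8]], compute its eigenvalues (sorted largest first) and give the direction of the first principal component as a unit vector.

Step 1 — characteristic polynomial p(λ) = det(λI - Sigma) = λ³ - tr·λ² + c_1·λ - det, where tr = trace, c_1 = sum of the principal 2×2 minors, det = det(Sigma):
  tr = 8 + 5 + 8 = 21,
  c_1 = (8·5 - (-1)²) + (8·8 - (-1)²) + (5·8 - (-1)²) = 39 + 63 + 39 = 141,
  det = 8·(5·8 - (-1)²) - (-1)·((-1)·8 - (-1)·(-1)) + (-1)·((-1)·(-1) - 5·(-1)) = 8·(39) - (-1)·(-9) + (-1)·(6) = 297.
  So p(λ) = λ³ - 21λ² + 141λ - 297.
Step 2 — look for an integer root (rational root theorem: any rational root is an integer divisor of 297). Testing λ = 9:
  p(9) = 729 - 1701 + 1269 - 297 = 0  ✓
  Dividing out (λ - 9): p(λ) = (λ - 9)(λ² - 12λ + 33).
Step 3 — remaining eigenvalues from the quadratic λ² - 12λ + 33 = 0:
  Δ = 12² - 4·33 = 144 - 132 = 12,  λ = (12 ± √12)/2 = (12 ± 3.4641)/2 ≈ 7.7321 or 4.2679.
  Sorted: λ_1 = 9,  λ_2 = 7.7321,  λ_3 = 4.2679  (check: sum = 21 = tr ✓).

Step 4 — unit eigenvector for λ_1 = 9: v spans the null space of (Sigma - λ_1 I), whose rows are
  r_1 = (-1, -1, -1),  r_2 = (-1, -4, -1),  r_3 = (-1, -1, -1).
  v is orthogonal to every row, so take v ∝ r_1 × r_2 = ((-1)·(-1) - (-1)·(-4), (-1)·(-1) - (-1)·(-1), (-1)·(-4) - (-1)·(-1)) = (-3, 0, 3).
  Rescale (divide by 3; multiply by -1 so the first nonzero entry is positive): u = (1, 0, -1).
  ||u|| = √((1)² + (0)² + (-1)²) = √(2) ≈ 1.4142,  v_1 = u/||u|| ≈ (0.7071, 0, -0.7071) (||v_1|| = 1).

λ_1 = 9,  λ_2 = 7.7321,  λ_3 = 4.2679;  v_1 ≈ (0.7071, 0, -0.7071)


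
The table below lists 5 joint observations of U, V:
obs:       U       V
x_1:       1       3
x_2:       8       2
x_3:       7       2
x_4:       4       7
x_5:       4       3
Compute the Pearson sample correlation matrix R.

Step 1 — column means:
  mean(U) = (1 + 8 + 7 + 4 + 4) / 5 = 24/5 = 4.8
  mean(V) = (3 + 2 + 2 + 7 + 3) / 5 = 17/5 = 3.4

Step 2 — sample variances and covariances s[i,j] = (1/(n-1)) · Σ_k (x_{k,i} - mean_i) · (x_{k,j} - mean_j), with n-1 = 4:
  s[U,U] = ((-3.8)·(-3.8) + (3.2)·(3.2) + (2.2)·(2.2) + (-0.8)·(-0.8) + (-0.8)·(-0.8)) / 4 = 30.8/4 = 7.7
  s[U,V] = ((-3.8)·(-0.4) + (3.2)·(-1.4) + (2.2)·(-1.4) + (-0.8)·(3.6) + (-0.8)·(-0.4)) / 4 = -8.6/4 = -2.15
  s[V,V] = ((-0.4)·(-0.4) + (-1.4)·(-1.4) + (-1.4)·(-1.4) + (3.6)·(3.6) + (-0.4)·(-0.4)) / 4 = 17.2/4 = 4.3
  Sample standard deviations s_i = √(s[i,i]):
  s(U) = √(7.7) = 2.7749
  s(V) = √(4.3) = 2.0736

Step 3 — r_{ij} = s_{ij} / (s_i · s_j):
  r[U,U] = 1 (diagonal).
  r[U,V] = -2.15 / (2.7749 · 2.0736) = -2.15 / 5.7541 = -0.3736
  r[V,V] = 1 (diagonal).

R is symmetric with unit diagonal. Assembling:

R = [[1, -0.3736],
 [-0.3736, 1]]


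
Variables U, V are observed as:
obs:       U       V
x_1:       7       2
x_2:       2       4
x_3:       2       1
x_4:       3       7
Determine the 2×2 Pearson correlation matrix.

Step 1 — column means:
  mean(U) = (7 + 2 + 2 + 3) / 4 = 14/4 = 3.5
  mean(V) = (2 + 4 + 1 + 7) / 4 = 14/4 = 3.5

Step 2 — sample variances and covariances s[i,j] = (1/(n-1)) · Σ_k (x_{k,i} - mean_i) · (x_{k,j} - mean_j), with n-1 = 3:
  s[U,U] = ((3.5)·(3.5) + (-1.5)·(-1.5) + (-1.5)·(-1.5) + (-0.5)·(-0.5)) / 3 = 17/3 = 5.6667
  s[U,V] = ((3.5)·(-1.5) + (-1.5)·(0.5) + (-1.5)·(-2.5) + (-0.5)·(3.5)) / 3 = -4/3 = -1.3333
  s[V,V] = ((-1.5)·(-1.5) + (0.5)·(0.5) + (-2.5)·(-2.5) + (3.5)·(3.5)) / 3 = 21/3 = 7
  Sample standard deviations s_i = √(s[i,i]):
  s(U) = √(5.6667) = 2.3805
  s(V) = √(7) = 2.6458

Step 3 — r_{ij} = s_{ij} / (s_i · s_j):
  r[U,U] = 1 (diagonal).
  r[U,V] = -1.3333 / (2.3805 · 2.6458) = -1.3333 / 6.2981 = -0.2117
  r[V,V] = 1 (diagonal).

R is symmetric with unit diagonal. Assembling:

R = [[1, -0.2117],
 [-0.2117, 1]]


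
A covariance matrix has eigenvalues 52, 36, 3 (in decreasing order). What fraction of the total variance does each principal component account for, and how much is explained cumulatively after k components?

Step 1 — total variance = trace(Sigma) = Σ λ_i = 52 + 36 + 3 = 91.

Step 2 — fraction explained by component i = λ_i / Σ λ:
  PC1: 52/91 = 0.5714
  PC2: 36/91 = 0.3956
  PC3: 3/91 = 0.033

Step 3 — cumulative fraction after k components = (λ_1 + ... + λ_k) / Σ λ:
  k = 1: 52/91 = 0.5714
  k = 2: (52 + 36)/91 = 88/91 = 0.967
  k = 3: (52 + 36 + 3)/91 = 91/91 = 1

Summary (fraction, with percent):

explained: PC1 0.5714 (57.14%), PC2 0.3956 (39.56%), PC3 0.033 (3.3%);  cumulative: 0.5714, 0.967, 1


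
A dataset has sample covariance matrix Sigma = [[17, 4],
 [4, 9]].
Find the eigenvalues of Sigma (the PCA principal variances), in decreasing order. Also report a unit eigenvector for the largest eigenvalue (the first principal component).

Step 1 — characteristic polynomial of 2×2 Sigma:
  det(Sigma - λI) = λ² - trace · λ + det = 0.
  trace = 17 + 9 = 26, det = 17·9 - (4)² = 137.
Step 2 — discriminant:
  Δ = trace² - 4·det = 676 - 548 = 128.
Step 3 — eigenvalues:
  λ = (trace ± √Δ)/2 = (26 ± 11.3137)/2,
  λ_1 = 18.6569,  λ_2 = 7.3431.

Step 4 — unit eigenvector for λ_1: solve (Sigma - λ_1 I)v = 0. First row:
  (17 - 18.6569)·v_x + (4)·v_y = 0, i.e. (-1.6569)·v_x + (4)·v_y = 0,
  so v ∝ (b, λ_1 - a) = (4, 1.6569) = u.
  ||u|| = √((4)² + (1.6569)²) = √(18.7452) ≈ 4.3296,
  v_1 = u/||u|| ≈ (0.9239, 0.3827) (||v_1|| = 1).

λ_1 = 18.6569,  λ_2 = 7.3431;  v_1 ≈ (0.9239, 0.3827)


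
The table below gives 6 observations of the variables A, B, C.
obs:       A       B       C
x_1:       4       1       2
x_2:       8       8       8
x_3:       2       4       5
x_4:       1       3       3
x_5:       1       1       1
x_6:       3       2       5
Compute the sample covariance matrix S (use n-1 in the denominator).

Step 1 — column means:
  mean(A) = (4 + 8 + 2 + 1 + 1 + 3) / 6 = 19/6 = 3.1667
  mean(B) = (1 + 8 + 4 + 3 + 1 + 2) / 6 = 19/6 = 3.1667
  mean(C) = (2 + 8 + 5 + 3 + 1 + 5) / 6 = 24/6 = 4

Step 2 — sample covariance S[i,j] = (1/(n-1)) · Σ_k (x_{k,i} - mean_i) · (x_{k,j} - mean_j), with n-1 = 5.
  S[A,A] = ((0.8333)·(0.8333) + (4.8333)·(4.8333) + (-1.1667)·(-1.1667) + (-2.1667)·(-2.1667) + (-2.1667)·(-2.1667) + (-0.1667)·(-0.1667)) / 5 = 34.8333/5 = 6.9667
  S[A,B] = ((0.8333)·(-2.1667) + (4.8333)·(4.8333) + (-1.1667)·(0.8333) + (-2.1667)·(-0.1667) + (-2.1667)·(-2.1667) + (-0.1667)·(-1.1667)) / 5 = 25.8333/5 = 5.1667
  S[A,C] = ((0.8333)·(-2) + (4.8333)·(4) + (-1.1667)·(1) + (-2.1667)·(-1) + (-2.1667)·(-3) + (-0.1667)·(1)) / 5 = 25/5 = 5
  S[B,B] = ((-2.1667)·(-2.1667) + (4.8333)·(4.8333) + (0.8333)·(0.8333) + (-0.1667)·(-0.1667) + (-2.1667)·(-2.1667) + (-1.1667)·(-1.1667)) / 5 = 34.8333/5 = 6.9667
  S[B,C] = ((-2.1667)·(-2) + (4.8333)·(4) + (0.8333)·(1) + (-0.1667)·(-1) + (-2.1667)·(-3) + (-1.1667)·(1)) / 5 = 30/5 = 6
  S[C,C] = ((-2)·(-2) + (4)·(4) + (1)·(1) + (-1)·(-1) + (-3)·(-3) + (1)·(1)) / 5 = 32/5 = 6.4

S is symmetric (S[j,i] = S[i,j]). Assembling:

S = [[6.9667, 5.1667, 5],
 [5.1667, 6.9667, 6],
 [5, 6, 6.4]]
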